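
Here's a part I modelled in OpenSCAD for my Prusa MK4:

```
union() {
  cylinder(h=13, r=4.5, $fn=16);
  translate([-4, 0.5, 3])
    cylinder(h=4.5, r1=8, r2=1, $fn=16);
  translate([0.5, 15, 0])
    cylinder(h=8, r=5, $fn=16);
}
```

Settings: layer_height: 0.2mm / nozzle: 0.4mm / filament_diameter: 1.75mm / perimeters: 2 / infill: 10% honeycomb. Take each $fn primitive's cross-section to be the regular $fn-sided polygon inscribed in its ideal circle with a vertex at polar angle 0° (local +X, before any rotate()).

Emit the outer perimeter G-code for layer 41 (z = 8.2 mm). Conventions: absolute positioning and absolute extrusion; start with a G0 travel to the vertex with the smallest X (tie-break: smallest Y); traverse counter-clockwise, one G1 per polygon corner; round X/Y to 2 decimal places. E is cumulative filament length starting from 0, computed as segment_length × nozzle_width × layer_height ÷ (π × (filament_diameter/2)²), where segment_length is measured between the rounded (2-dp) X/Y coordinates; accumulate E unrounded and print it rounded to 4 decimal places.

At z = 8.2 mm: the cylinder: section is a regular 16-gon, circumradius r=4.5; the cone at (-4, 0.5) does not reach this height (z outside [3, 7.5]); the cylinder at (0.5, 15) is absent (z outside [0, 8]); Combining (union): only the r=4.5 cylinder is present, so the union is just that shape — 1 connected region. The outline is a single polygon with 16 vertices. Extrusion per mm of travel: 0.4 × 0.2 / (π × 0.875²) = 0.033260. Accumulating E over each segment gives final E = 0.9344.

G0 X-4.50 Y0.00 Z8.20
G1 X-4.16 Y-1.72 E0.0583
G1 X-3.18 Y-3.18 E0.1168
G1 X-1.72 Y-4.16 E0.1753
G1 X0.00 Y-4.50 E0.2336
G1 X1.72 Y-4.16 E0.2919
G1 X3.18 Y-3.18 E0.3504
G1 X4.16 Y-1.72 E0.4089
G1 X4.50 Y0.00 E0.4672
G1 X4.16 Y1.72 E0.5255
G1 X3.18 Y3.18 E0.5840
G1 X1.72 Y4.16 E0.6425
G1 X0.00 Y4.50 E0.7008
G1 X-1.72 Y4.16 E0.7591
G1 X-3.18 Y3.18 E0.8176
G1 X-4.16 Y1.72 E0.8761
G1 X-4.50 Y0.00 E0.9344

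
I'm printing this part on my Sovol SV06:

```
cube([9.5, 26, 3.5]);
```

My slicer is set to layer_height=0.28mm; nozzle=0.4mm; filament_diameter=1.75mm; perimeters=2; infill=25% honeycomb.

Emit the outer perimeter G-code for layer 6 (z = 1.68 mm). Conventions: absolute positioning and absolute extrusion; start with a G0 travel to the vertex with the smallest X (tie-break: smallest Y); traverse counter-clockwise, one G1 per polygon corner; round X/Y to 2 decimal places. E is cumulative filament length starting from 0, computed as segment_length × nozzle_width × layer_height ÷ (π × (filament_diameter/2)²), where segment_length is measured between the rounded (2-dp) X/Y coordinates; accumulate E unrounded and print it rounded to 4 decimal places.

At z = 1.68 mm: the cube (footprint 9.5×26) is included at this height. The outline is a single polygon with 4 vertices. Extrusion per mm of travel: 0.4 × 0.28 / (π × 0.875²) = 0.046564. Accumulating E over each segment gives final E = 3.3061.

G0 X0.00 Y0.00 Z1.68
G1 X9.50 Y0.00 E0.4424
G1 X9.50 Y26.00 E1.6530
G1 X0.00 Y26.00 E2.0954
G1 X0.00 Y0.00 E3.3061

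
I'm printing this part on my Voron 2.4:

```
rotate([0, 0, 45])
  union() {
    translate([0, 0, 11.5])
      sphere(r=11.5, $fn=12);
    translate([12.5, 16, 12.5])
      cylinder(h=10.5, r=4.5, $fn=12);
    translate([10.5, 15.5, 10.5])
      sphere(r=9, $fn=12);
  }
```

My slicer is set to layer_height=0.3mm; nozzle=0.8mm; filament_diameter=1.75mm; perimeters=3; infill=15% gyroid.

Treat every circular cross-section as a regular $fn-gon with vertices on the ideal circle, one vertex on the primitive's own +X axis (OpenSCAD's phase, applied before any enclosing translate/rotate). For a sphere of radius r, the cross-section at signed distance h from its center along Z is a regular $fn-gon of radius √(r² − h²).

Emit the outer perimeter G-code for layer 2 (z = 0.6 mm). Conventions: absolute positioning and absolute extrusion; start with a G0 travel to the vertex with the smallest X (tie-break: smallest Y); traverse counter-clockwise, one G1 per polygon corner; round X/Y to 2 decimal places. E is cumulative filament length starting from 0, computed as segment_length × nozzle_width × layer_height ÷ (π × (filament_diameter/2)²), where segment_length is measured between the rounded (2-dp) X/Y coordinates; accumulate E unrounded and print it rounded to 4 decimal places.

At z = 0.6 mm: the r=11.5 sphere slices to a regular 12-gon of circumradius 3.666 (√(r²−h²) with h=10.9 from center); the cylinder at (12.5, 16) is absent (z outside [12.5, 23]); the sphere at (10.5, 15.5) does not reach this height (|z−center|=9.900 > r=9); Taking the union: only the r=11.5 sphere is present, so the union is just that shape — 1 connected region; (whole slice rotated 45° about Z — lengths, areas and connectivity unchanged). The outline is a single polygon with 12 vertices. Extrusion per mm of travel: 0.8 × 0.3 / (π × 0.875²) = 0.099780. Accumulating E over each segment gives final E = 2.2712.

G0 X-3.54 Y-0.95 Z0.60
G1 X-2.59 Y-2.59 E0.1891
G1 X-0.95 Y-3.54 E0.3782
G1 X0.95 Y-3.54 E0.5678
G1 X2.59 Y-2.59 E0.7569
G1 X3.54 Y-0.95 E0.9460
G1 X3.54 Y0.95 E1.1356
G1 X2.59 Y2.59 E1.3247
G1 X0.95 Y3.54 E1.5138
G1 X-0.95 Y3.54 E1.7034
G1 X-2.59 Y2.59 E1.8925
G1 X-3.54 Y0.95 E2.0816
G1 X-3.54 Y-0.95 E2.2712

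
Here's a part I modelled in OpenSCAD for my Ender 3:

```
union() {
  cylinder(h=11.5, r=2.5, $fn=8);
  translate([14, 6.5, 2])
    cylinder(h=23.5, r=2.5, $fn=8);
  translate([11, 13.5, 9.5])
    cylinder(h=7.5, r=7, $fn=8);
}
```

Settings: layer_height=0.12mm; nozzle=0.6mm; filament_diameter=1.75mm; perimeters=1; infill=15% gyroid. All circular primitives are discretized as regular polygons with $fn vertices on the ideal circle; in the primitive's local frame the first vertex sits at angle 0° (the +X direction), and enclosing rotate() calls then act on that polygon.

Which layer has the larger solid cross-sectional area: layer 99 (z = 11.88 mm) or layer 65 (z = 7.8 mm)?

Layer 99 (z = 11.88): the cylinder is absent (z outside [0, 11.5]); the r=2.5 cylinder at (14, 6.5) contributes a regular 8-gon of circumradius 2.5 (area = (8/2)·2.500²·sin(360°/8) = 17.68 mm²); the r=7 cylinder at (11, 13.5) contributes a regular 8-gon of circumradius 7 (area = (8/2)·7.000²·sin(360°/8) = 138.59 mm²); Merging all regions: the regions partially overlap — summed areas 156.27 mm² minus the doubly-counted overlap 3.57 mm² gives 152.70 mm² — area = 152.70 mm². So its area = 152.70 mm². Layer 65 (z = 7.8): the cylinder: section is a regular 8-gon, circumradius r=2.5 (area = (8/2)·2.500²·sin(360°/8) = 17.68 mm²); the cylinder at (14, 6.5): section is a regular 8-gon, circumradius r=2.5 (area = (8/2)·2.500²·sin(360°/8) = 17.68 mm²); the cylinder at (11, 13.5) is absent (z outside [9.5, 17]); Combining (union): the 2 present regions are separate (no shared area or edge), so areas and boundary lengths simply add and each stays a separate island — area = 35.36 mm². So its area = 35.36 mm². Layer 99 is larger (152.70 vs 35.36 mm²).

layer 99 (z = 11.88 mm)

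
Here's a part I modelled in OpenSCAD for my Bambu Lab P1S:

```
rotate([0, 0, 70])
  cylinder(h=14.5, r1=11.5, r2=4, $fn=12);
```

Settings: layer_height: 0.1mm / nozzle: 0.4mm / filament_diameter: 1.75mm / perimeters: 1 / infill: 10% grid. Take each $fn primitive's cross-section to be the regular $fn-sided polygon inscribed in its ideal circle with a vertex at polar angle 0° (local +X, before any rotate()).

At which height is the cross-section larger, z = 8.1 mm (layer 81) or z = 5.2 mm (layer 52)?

layer 52 (z = 5.2 mm)

Layer 81 (z = 8.1): the cone: at t=0.559 of its height the radius interpolates to r₁+(r₂−r₁)t = 7.310, giving a regular 12-gon of that circumradius (area = (12/2)·7.310²·sin(360°/12) = 160.32 mm²); (rotated 70° about Z; rotation is an isometry so areas/perimeters/island counts are preserved). So its area = 160.32 mm². Layer 52 (z = 5.2): the cone (r1=11.5→r2=4) has section circumradius 8.810 here — a regular 12-gon (area = (12/2)·8.810²·sin(360°/12) = 232.87 mm²); (whole slice rotated 70° about Z — lengths, areas and connectivity unchanged). So its area = 232.87 mm². Layer 52 is larger (232.87 vs 160.32 mm²).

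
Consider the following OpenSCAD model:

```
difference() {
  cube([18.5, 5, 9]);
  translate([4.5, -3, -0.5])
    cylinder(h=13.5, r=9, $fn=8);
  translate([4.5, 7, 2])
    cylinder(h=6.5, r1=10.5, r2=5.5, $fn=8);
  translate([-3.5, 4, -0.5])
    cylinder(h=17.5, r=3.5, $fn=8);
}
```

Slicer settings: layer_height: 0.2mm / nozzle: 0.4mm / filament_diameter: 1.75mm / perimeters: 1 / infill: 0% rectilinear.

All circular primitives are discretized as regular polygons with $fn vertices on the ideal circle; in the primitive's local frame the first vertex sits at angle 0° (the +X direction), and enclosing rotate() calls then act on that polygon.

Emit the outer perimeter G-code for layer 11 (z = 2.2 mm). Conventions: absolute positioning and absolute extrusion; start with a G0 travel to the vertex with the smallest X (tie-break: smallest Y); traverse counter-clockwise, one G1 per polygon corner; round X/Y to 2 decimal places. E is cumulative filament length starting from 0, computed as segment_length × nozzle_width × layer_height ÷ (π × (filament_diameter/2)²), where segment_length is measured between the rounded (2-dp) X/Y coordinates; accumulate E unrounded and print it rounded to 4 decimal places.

At z = 2.2 mm: the 18.5×5 cube contributes its full rectangle; the r=9 cylinder at (4.5, -3) gives a regular 8-gon of circumradius 9 (constant along its height); the cone at (4.5, 7) contributes a regular 8-gon of circumradius 10.346 (interpolated between r1=10.5 and r2=5.5 at t=0.031); the cylinder at (-3.5, 4): section is a regular 8-gon, circumradius r=3.5; Subtracting the remaining from the first: starting from the 18.5×5 cube, the r=9 cylinder at (4.5, -3) partially overlaps it — only the 52.53 mm² overlap (of its 229.10 mm²) is removed, clipping the outline; the cone at (4.5, 7) partially overlaps it — only the 12.44 mm² overlap (of its 302.76 mm²) is removed, clipping the outline; the r=3.5 cylinder at (-3.5, 4) misses the remaining region (no effect) — 1 connected region. The outline is a single polygon with 5 vertices. Extrusion per mm of travel: 0.4 × 0.2 / (π × 0.875²) = 0.033260. Accumulating E over each segment gives final E = 0.7030.

G0 X12.10 Y0.38 Z2.20
G1 X12.26 Y0.00 E0.0137
G1 X18.50 Y0.00 E0.2213
G1 X18.50 Y5.00 E0.3876
G1 X14.02 Y5.00 E0.5366
G1 X12.10 Y0.38 E0.7030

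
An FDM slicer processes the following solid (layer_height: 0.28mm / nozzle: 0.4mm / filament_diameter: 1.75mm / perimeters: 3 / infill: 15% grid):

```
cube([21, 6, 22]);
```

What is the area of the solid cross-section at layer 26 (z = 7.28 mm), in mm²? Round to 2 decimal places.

126.00 mm²

At z = 7.28 mm: the cube is present — its section is the full 21×6 rectangle (area 126.00 mm²). Overall, the cross-section is a single solid region. Net area = 126.00 mm².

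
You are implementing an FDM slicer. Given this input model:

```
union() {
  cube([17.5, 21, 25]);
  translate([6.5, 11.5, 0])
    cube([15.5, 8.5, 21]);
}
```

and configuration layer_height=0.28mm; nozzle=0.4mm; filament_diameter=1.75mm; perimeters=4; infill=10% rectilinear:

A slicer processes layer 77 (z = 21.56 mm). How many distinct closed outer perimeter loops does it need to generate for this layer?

1

At z = 21.56 mm: the cube is present — its section is the full 17.5×21 rectangle; the cube at (6.5, 11.5) is not intersected at this z (z outside [0, 21]); Taking the union: only the 17.5×21 cube is present, so the union is just that shape — 1 connected region. The result has 1 disconnected region.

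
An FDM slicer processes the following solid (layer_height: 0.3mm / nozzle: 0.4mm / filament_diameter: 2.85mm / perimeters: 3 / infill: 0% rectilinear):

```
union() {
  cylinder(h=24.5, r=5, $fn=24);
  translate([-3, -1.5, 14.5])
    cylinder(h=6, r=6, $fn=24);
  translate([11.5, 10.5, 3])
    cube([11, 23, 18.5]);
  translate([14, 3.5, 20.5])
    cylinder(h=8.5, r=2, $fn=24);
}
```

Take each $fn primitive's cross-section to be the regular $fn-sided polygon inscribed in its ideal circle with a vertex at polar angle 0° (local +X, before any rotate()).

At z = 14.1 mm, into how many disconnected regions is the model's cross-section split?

At z = 14.1 mm: the r=5 cylinder contributes a regular 24-gon of circumradius 5; the cylinder at (-3, -1.5) is not intersected at this z (z outside [14.5, 20.5]); the cube at (11.5, 10.5) is present — its section is the full 11×23 rectangle; the cylinder at (14, 3.5) is not intersected at this z (z outside [20.5, 29]); Combining (union): the 2 present regions are separate (no shared area or edge), so areas and boundary lengths simply add and each stays a separate island — 2 connected regions. The result has 2 disconnected regions.

2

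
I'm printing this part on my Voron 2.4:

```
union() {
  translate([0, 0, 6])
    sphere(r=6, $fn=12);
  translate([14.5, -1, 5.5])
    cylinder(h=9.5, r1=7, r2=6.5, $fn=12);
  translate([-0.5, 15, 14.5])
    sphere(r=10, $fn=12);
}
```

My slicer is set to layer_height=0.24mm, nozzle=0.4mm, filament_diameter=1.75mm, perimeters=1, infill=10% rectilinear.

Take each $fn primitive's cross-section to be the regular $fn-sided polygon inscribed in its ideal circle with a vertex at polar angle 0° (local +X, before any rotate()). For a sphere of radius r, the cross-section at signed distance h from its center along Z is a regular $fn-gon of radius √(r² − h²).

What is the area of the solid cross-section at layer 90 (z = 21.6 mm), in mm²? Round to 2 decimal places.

At z = 21.6 mm: the sphere is absent (|z−center|=15.600 > r=6); the cone at (14.5, -1) is not intersected at this z (z outside [5.5, 15]); the r=10 sphere at (-0.5, 15) contributes a regular 12-gon of circumradius √(10²−7.1²) = 7.042 (area = (12/2)·7.042²·sin(360°/12) = 148.77 mm²); Merging all regions: only the r=10 sphere at (-0.5, 15) is present, so the union is just that shape — area = 148.77 mm². Overall, the cross-section is a single solid region. Net area = 148.77 mm².

148.77 mm²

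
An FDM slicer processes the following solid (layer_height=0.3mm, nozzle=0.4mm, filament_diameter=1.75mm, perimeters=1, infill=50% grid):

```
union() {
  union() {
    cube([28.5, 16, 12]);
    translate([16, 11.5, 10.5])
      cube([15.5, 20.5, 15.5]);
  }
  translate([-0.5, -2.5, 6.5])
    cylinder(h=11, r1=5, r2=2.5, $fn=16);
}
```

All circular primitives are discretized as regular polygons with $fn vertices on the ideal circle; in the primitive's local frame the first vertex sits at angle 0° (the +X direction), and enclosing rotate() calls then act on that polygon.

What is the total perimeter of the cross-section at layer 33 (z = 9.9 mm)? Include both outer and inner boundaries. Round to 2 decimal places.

At z = 9.9 mm: the cube is present — its section is the full 28.5×16 rectangle (perimeter 89.00 mm); the cube at (16, 11.5) does not reach this height (z outside [10.5, 26]); Merging all regions: only the 28.5×16 cube is present, so the union is just that shape — boundary = 89.00 mm; the cone at (-0.5, -2.5) (r1=5→r2=2.5) has section circumradius 4.227 here — a regular 16-gon (perimeter = 2·16·4.227·sin(180°/16) = 26.39 mm); Merging all regions: the regions partially overlap (shared area 3.07 mm²), so the edge portions inside another operand are dropped and the merged outline is re-measured after clipping — boundary = 107.57 mm. Overall, the cross-section is a single solid region. Total boundary length (outer) = 107.57 mm.

107.57 mm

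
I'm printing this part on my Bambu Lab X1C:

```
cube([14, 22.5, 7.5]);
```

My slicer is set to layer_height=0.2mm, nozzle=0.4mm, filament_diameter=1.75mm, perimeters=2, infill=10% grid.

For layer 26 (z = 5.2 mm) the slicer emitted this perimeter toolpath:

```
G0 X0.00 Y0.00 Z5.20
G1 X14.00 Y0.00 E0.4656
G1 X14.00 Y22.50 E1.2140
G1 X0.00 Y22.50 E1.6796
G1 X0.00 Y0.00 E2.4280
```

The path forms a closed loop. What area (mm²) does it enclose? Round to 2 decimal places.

315.00 mm²

Apply the shoelace formula to the sequence of (X, Y) vertices; enclosed area = 315.00 mm².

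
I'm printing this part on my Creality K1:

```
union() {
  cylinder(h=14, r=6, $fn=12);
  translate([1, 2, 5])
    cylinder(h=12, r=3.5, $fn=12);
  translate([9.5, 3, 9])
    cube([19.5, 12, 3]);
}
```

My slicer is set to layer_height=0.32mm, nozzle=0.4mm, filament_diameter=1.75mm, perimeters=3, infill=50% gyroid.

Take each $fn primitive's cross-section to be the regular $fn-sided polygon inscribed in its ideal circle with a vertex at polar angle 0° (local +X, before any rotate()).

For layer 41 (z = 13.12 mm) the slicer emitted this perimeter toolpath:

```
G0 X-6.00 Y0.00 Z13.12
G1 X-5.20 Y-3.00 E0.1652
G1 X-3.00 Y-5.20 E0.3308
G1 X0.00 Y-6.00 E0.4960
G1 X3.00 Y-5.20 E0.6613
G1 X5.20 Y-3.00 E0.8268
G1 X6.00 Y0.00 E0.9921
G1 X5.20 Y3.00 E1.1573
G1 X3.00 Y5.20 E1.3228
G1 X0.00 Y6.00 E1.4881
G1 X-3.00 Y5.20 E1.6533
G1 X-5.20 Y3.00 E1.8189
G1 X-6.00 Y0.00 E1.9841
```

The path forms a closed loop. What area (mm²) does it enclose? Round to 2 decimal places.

108.08 mm²

Apply the shoelace formula to the sequence of (X, Y) vertices; enclosed area = 108.08 mm².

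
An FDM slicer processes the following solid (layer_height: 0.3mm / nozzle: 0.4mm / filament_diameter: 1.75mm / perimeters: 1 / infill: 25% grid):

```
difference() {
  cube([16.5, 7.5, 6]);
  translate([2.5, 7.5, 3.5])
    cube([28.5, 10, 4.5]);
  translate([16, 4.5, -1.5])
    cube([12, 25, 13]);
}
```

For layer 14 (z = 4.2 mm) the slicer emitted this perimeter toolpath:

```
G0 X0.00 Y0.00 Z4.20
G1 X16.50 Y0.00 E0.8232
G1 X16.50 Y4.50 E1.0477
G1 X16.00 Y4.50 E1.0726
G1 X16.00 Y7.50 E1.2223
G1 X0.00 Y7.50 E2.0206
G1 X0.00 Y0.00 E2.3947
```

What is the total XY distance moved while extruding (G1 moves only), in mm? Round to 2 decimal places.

Sum the Euclidean lengths of each G1 segment: total = 48.00 mm.

48.00 mm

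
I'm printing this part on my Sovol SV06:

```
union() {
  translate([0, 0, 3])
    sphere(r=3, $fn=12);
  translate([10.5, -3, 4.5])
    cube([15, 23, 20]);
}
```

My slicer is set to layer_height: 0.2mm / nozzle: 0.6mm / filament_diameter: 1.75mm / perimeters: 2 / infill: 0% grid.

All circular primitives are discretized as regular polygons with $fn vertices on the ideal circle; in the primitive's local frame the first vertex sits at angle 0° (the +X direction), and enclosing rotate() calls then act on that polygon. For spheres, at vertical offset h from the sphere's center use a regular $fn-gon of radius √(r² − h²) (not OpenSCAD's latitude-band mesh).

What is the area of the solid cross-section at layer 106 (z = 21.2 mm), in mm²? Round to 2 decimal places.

At z = 21.2 mm: the sphere does not reach this height (|z−center|=18.200 > r=3); the cube at (10.5, -3) is present — its section is the full 15×23 rectangle (area 345.00 mm²); Taking the union: only the 15×23 cube at (10.5, -3) is present, so the union is just that shape — area = 345.00 mm². Overall, the cross-section is a single solid region. Net area = 345.00 mm².

345.00 mm²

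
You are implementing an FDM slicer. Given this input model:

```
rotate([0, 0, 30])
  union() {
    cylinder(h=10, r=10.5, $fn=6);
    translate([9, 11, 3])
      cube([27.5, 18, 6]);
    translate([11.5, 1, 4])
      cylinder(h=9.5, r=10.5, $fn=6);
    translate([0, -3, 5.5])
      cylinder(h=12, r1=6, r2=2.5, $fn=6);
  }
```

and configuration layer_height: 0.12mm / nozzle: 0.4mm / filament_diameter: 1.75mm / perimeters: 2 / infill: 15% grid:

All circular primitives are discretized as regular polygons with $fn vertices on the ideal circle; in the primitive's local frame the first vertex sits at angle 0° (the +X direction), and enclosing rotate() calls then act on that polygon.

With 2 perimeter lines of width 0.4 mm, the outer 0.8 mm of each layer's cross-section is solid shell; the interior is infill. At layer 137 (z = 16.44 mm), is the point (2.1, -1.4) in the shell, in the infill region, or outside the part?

infill

At z = 16.44 mm: the cylinder is not intersected at this z (z outside [0, 10]); the cube at (9, 11) is not intersected at this z (z outside [3, 9]); the cylinder at (11.5, 1) is absent (z outside [4, 13.5]); the cone at (0, -3) contributes a regular 6-gon of circumradius 2.809 (interpolated between r1=6 and r2=2.5 at t=0.912); Combining (union): only the cone at (0, -3) is present, so the union is just that shape — 1 connected region; (whole slice rotated 30° about Z — lengths, areas and connectivity unchanged). Overall, the cross-section is a single solid region. Undo the 30° rotation: the query point maps to (1.119, -2.262) in the un-rotated model frame. The nearest boundary edge runs (2.81, -3.00)→(1.40, -0.57); distance from the point to it = 1.10 mm. The point is inside the cross-section and 1.10 mm from the nearest boundary — more than the 0.8 mm shell width (2 × 0.4), so it's in the infill interior.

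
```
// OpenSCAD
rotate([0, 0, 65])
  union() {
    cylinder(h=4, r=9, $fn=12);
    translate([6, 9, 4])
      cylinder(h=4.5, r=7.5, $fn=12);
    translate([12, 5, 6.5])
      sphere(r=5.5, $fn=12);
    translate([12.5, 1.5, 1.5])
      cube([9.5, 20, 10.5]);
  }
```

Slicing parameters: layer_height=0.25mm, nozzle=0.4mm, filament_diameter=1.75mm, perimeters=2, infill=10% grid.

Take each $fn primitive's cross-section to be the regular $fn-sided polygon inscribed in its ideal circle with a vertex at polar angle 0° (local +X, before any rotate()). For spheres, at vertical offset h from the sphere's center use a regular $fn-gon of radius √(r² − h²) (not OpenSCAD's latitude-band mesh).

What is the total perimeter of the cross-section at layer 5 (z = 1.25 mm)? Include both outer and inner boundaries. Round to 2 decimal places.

At z = 1.25 mm: the cylinder: section is a regular 12-gon, circumradius r=9 (perimeter = 2·12·9.000·sin(180°/12) = 55.90 mm); the cylinder at (6, 9) is absent (z outside [4, 8.5]); the r=5.5 sphere at (12, 5) contributes a regular 12-gon of circumradius √(5.5²−5.25²) = 1.639 (perimeter = 2·12·1.639·sin(180°/12) = 10.18 mm); the cube at (12.5, 1.5) does not reach this height (z outside [1.5, 12]); Combining (union): the 2 present regions are separate (no shared area or edge), so areas and boundary lengths simply add and each stays a separate island — boundary = 66.09 mm; (whole slice rotated 65° about Z — lengths, areas and connectivity unchanged). Overall, the cross-section has 2 separate islands. Total boundary length (outer) = 66.09 mm.

66.09 mm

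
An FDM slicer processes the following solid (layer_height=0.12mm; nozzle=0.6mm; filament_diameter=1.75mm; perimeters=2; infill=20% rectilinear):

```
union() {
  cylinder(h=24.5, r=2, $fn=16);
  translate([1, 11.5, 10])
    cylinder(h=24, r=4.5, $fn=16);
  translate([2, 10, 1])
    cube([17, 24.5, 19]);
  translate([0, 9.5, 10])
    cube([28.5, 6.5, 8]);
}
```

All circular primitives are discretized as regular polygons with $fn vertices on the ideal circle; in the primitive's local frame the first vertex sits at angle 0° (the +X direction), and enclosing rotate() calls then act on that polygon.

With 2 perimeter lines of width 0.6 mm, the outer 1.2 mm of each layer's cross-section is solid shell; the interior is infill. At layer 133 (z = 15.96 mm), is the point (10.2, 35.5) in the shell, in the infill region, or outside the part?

At z = 15.96 mm: the cylinder: section is a regular 16-gon, circumradius r=2; the cylinder at (1, 11.5): section is a regular 16-gon, circumradius r=4.5; the cube at (2, 10) (footprint 17×24.5) is included at this height; the 28.5×6.5 cube at (0, 9.5) contributes its full rectangle; Taking the union: the regions partially overlap (shared area 132.48 mm²), so overlapping operands fuse into one piece — 2 connected regions. Overall, the cross-section has 2 separate islands. The nearest boundary edge runs (2.00, 34.50)→(19.00, 34.50); distance from the point to it = 1.00 mm. The point is not inside any of the regions above, so it lies outside the cross-section (1.00 mm from the nearest boundary).

outside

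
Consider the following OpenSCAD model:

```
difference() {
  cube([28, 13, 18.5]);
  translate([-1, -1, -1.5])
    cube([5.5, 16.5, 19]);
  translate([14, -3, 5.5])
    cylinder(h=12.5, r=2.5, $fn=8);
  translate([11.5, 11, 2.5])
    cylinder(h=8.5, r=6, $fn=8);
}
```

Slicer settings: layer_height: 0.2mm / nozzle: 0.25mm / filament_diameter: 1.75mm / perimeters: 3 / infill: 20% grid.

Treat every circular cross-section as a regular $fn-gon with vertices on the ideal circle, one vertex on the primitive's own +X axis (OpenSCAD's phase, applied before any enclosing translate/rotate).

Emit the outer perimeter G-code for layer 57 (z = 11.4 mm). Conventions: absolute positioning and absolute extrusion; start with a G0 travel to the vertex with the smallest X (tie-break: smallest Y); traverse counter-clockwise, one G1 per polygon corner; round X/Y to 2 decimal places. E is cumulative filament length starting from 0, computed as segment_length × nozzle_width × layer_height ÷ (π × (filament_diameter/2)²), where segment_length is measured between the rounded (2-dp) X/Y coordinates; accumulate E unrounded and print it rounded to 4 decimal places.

At z = 11.4 mm: the cube (footprint 28×13) is included at this height; the cube at (-1, -1) is present — its section is the full 5.5×16.5 rectangle; the r=2.5 cylinder at (14, -3) gives a regular 8-gon of circumradius 2.5 (constant along its height); the cylinder at (11.5, 11) is not intersected at this z (z outside [2.5, 11]); After the difference (first − rest): starting from the 28×13 cube, the 5.5×16.5 cube at (-1, -1) partially overlaps it — only the 58.50 mm² overlap (of its 90.75 mm²) is removed, clipping the outline; the r=2.5 cylinder at (14, -3) misses the remaining region (no effect) — 1 connected region. The outline is a single polygon with 4 vertices. Extrusion per mm of travel: 0.25 × 0.2 / (π × 0.875²) = 0.020788. Accumulating E over each segment gives final E = 1.5175.

G0 X4.50 Y0.00 Z11.40
G1 X28.00 Y0.00 E0.4885
G1 X28.00 Y13.00 E0.7587
G1 X4.50 Y13.00 E1.2473
G1 X4.50 Y0.00 E1.5175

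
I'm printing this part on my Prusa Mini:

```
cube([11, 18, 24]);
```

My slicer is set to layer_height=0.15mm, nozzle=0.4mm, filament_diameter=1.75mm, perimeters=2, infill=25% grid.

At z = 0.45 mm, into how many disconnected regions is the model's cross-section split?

1

At z = 0.45 mm: the 11×18 cube contributes its full rectangle. The result has 1 disconnected region.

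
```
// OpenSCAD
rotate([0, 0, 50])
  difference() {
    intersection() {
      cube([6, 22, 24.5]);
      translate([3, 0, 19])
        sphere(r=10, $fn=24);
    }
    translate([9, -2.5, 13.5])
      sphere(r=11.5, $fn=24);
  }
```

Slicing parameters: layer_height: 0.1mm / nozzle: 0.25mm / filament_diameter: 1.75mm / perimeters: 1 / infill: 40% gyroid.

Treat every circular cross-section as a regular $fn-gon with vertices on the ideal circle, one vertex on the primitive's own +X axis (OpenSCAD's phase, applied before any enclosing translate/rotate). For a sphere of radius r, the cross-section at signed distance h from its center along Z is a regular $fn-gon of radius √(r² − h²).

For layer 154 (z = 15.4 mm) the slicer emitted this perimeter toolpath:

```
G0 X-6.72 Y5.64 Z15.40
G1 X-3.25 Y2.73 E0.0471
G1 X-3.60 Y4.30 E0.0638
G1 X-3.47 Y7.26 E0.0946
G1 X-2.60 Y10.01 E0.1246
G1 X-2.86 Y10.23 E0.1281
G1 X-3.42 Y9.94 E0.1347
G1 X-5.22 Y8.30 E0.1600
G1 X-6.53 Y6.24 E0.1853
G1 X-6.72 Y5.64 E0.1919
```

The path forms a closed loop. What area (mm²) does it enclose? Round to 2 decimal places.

13.79 mm²

Apply the shoelace formula to the sequence of (X, Y) vertices; enclosed area = 13.79 mm².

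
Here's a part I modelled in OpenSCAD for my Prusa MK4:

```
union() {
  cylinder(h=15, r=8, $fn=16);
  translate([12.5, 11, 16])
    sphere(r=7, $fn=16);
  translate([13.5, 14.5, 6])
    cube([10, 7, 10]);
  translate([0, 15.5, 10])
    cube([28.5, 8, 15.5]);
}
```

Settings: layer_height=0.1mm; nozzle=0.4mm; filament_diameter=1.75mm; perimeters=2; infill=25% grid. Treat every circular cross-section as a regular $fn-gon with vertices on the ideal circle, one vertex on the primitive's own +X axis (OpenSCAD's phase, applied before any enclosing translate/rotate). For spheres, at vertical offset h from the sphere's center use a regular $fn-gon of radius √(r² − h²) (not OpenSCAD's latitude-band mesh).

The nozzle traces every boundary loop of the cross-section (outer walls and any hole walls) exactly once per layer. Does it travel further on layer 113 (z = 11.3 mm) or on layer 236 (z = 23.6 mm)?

layer 113 (z = 11.3 mm)

Layer 113 (z = 11.3): the r=8 cylinder contributes a regular 16-gon of circumradius 8 (perimeter = 2·16·8.000·sin(180°/16) = 49.94 mm); the r=7 sphere at (12.5, 11) contributes a regular 16-gon of circumradius √(7²−4.7²) = 5.187 (perimeter = 2·16·5.187·sin(180°/16) = 32.38 mm); the cube at (13.5, 14.5) (footprint 10×7) is included at this height (perimeter 34.00 mm); the cube at (0, 15.5) is present — its section is the full 28.5×8 rectangle (perimeter 73.00 mm); Merging all regions: the regions partially overlap (shared area 64.23 mm²), so the edge portions inside another operand are dropped and the merged outline is re-measured after clipping — boundary = 143.32 mm. So its perimeter = 143.32 mm. Layer 236 (z = 23.6): the cylinder is not intersected at this z (z outside [0, 15]); the sphere at (12.5, 11) is absent (|z−center|=7.600 > r=7); the cube at (13.5, 14.5) is absent (z outside [6, 16]); the cube at (0, 15.5) is present — its section is the full 28.5×8 rectangle (perimeter 73.00 mm); Combining (union): only the 28.5×8 cube at (0, 15.5) is present, so the union is just that shape — boundary = 73.00 mm. So its perimeter = 73.00 mm. Layer 113 is larger (143.32 vs 73.00 mm).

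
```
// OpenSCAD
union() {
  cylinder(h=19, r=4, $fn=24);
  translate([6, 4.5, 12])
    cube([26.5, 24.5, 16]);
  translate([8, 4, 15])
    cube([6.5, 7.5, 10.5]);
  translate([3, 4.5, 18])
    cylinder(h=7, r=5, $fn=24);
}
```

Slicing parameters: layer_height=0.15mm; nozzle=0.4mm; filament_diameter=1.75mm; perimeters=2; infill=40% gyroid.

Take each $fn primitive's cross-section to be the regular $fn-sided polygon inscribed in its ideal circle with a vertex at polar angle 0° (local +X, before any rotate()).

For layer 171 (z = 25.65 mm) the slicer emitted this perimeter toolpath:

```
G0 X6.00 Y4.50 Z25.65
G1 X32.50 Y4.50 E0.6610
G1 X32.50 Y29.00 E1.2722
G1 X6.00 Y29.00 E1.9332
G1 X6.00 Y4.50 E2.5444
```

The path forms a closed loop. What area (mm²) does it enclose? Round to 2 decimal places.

Apply the shoelace formula to the sequence of (X, Y) vertices; enclosed area = 649.25 mm².

649.25 mm²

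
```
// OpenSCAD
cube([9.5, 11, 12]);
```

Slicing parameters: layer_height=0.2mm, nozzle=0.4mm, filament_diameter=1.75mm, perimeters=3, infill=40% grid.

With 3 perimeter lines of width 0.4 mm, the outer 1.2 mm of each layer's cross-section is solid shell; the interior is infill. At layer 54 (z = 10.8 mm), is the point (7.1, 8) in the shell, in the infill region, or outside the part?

At z = 10.8 mm: the cube is present — its section is the full 9.5×11 rectangle. Overall, the cross-section is a single solid region. The nearest boundary edge runs (9.50, 0.00)→(9.50, 11.00); distance from the point to it = 2.40 mm. The point is inside the cross-section and 2.40 mm from the nearest boundary — more than the 1.2 mm shell width (3 × 0.4), so it's in the infill interior.

infill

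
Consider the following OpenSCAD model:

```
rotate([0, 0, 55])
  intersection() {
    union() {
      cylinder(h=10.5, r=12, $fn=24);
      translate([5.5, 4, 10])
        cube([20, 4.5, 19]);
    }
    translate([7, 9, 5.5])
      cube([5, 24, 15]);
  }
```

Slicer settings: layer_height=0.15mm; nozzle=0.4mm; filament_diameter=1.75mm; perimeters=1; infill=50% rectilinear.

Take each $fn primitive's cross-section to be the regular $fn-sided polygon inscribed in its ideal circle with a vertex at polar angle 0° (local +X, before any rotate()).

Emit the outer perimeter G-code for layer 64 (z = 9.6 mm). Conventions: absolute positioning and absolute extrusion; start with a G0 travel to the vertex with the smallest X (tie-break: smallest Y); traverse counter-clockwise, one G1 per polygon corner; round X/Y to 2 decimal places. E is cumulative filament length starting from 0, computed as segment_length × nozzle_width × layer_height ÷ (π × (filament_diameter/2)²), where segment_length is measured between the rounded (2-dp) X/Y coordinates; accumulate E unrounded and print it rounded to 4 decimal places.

At z = 9.6 mm: the r=12 cylinder contributes a regular 24-gon of circumradius 12; the cube at (5.5, 4) is absent (z outside [10, 29]); Taking the union: only the r=12 cylinder is present, so the union is just that shape — 1 connected region; the cube at (7, 9) (footprint 5×24) is included at this height; Keeping only the common overlap: the 5×24 cube at (7, 9) partially overlaps that combined region; clipping to the common part keeps 0.25 mm² — 1 connected region; (rotated 55° about Z; rotation is an isometry so areas/perimeters/island counts are preserved). The outline is a single polygon with 3 vertices. Extrusion per mm of travel: 0.4 × 0.15 / (π × 0.875²) = 0.024945. Accumulating E over each segment gives final E = 0.0613.

G0 X-3.87 Y11.25 Z9.60
G1 X-3.36 Y10.90 E0.0154
G1 X-2.89 Y11.56 E0.0356
G1 X-3.87 Y11.25 E0.0613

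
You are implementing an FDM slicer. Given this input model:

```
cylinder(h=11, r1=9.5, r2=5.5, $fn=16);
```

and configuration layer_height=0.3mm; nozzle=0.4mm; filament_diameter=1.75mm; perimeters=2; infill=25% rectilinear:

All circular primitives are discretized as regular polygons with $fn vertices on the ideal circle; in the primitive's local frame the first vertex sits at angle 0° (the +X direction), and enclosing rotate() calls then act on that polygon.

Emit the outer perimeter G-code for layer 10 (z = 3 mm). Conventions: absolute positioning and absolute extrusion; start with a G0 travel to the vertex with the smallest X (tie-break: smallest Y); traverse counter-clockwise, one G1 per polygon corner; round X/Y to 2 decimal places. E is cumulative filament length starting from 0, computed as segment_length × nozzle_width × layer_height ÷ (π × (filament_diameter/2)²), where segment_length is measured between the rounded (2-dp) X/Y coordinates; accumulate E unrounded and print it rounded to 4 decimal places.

At z = 3 mm: the cone: at t=0.273 of its height the radius interpolates to r₁+(r₂−r₁)t = 8.409, giving a regular 16-gon of that circumradius. The outline is a single polygon with 16 vertices. Extrusion per mm of travel: 0.4 × 0.3 / (π × 0.875²) = 0.049890. Accumulating E over each segment gives final E = 2.6198.

G0 X-8.41 Y0.00 Z3.00
G1 X-7.77 Y-3.22 E0.1638
G1 X-5.95 Y-5.95 E0.3275
G1 X-3.22 Y-7.77 E0.4912
G1 X0.00 Y-8.41 E0.6550
G1 X3.22 Y-7.77 E0.8188
G1 X5.95 Y-5.95 E0.9824
G1 X7.77 Y-3.22 E1.1461
G1 X8.41 Y0.00 E1.3099
G1 X7.77 Y3.22 E1.4737
G1 X5.95 Y5.95 E1.6374
G1 X3.22 Y7.77 E1.8011
G1 X0.00 Y8.41 E1.9649
G1 X-3.22 Y7.77 E2.1287
G1 X-5.95 Y5.95 E2.2924
G1 X-7.77 Y3.22 E2.4561
G1 X-8.41 Y0.00 E2.6198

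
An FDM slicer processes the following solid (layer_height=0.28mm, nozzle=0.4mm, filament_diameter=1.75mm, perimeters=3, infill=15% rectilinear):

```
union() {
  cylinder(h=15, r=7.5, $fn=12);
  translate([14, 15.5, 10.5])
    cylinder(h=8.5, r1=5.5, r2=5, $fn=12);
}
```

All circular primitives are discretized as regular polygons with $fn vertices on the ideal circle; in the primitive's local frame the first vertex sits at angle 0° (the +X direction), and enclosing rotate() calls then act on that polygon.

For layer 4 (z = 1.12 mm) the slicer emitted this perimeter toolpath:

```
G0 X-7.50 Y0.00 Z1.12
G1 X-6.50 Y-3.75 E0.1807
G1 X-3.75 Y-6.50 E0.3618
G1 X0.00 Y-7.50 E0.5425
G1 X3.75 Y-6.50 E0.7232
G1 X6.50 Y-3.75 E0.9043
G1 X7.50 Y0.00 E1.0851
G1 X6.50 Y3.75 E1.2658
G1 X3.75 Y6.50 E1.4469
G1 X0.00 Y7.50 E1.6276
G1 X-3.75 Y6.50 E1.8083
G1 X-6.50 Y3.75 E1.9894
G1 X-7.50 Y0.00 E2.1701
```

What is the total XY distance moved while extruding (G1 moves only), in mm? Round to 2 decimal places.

46.60 mm

Sum the Euclidean lengths of each G1 segment: total = 46.60 mm.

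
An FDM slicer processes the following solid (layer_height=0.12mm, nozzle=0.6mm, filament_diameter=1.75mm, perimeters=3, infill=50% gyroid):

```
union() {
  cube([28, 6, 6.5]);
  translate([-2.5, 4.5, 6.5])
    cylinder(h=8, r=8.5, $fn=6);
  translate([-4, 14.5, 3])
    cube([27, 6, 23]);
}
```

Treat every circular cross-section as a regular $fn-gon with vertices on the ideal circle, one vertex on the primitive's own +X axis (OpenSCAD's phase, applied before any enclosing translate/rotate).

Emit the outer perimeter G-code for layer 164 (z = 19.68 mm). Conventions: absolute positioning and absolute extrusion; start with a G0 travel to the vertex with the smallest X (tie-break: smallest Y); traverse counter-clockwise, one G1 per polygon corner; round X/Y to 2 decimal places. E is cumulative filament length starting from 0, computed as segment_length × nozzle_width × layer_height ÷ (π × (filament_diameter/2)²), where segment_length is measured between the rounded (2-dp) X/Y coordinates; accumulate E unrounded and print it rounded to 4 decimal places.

At z = 19.68 mm: the cube is not intersected at this z (z outside [0, 6.5]); the cylinder at (-2.5, 4.5) is not intersected at this z (z outside [6.5, 14.5]); the cube at (-4, 14.5) (footprint 27×6) is included at this height; Merging all regions: only the 27×6 cube at (-4, 14.5) is present, so the union is just that shape — 1 connected region. The outline is a single polygon with 4 vertices. Extrusion per mm of travel: 0.6 × 0.12 / (π × 0.875²) = 0.029934. Accumulating E over each segment gives final E = 1.9757.

G0 X-4.00 Y14.50 Z19.68
G1 X23.00 Y14.50 E0.8082
G1 X23.00 Y20.50 E0.9878
G1 X-4.00 Y20.50 E1.7960
G1 X-4.00 Y14.50 E1.9757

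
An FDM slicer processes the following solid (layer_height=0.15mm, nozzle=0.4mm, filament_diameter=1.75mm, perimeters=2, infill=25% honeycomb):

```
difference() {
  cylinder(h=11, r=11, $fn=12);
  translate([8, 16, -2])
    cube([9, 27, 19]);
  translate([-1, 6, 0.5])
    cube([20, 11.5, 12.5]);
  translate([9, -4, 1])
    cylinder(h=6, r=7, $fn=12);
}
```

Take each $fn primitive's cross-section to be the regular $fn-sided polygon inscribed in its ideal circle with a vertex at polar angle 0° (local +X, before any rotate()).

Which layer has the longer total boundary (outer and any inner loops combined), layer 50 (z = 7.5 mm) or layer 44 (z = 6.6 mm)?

layer 44 (z = 6.6 mm)

Layer 50 (z = 7.5): the r=11 cylinder contributes a regular 12-gon of circumradius 11 (perimeter = 2·12·11.000·sin(180°/12) = 68.33 mm); the 9×27 cube at (8, 16) contributes its full rectangle (perimeter 72.00 mm); the cube at (-1, 6) (footprint 20×11.5) is included at this height (perimeter 63.00 mm); the cylinder at (9, -4) does not reach this height (z outside [1, 7]); After the difference (first − rest): starting from the r=11 cylinder, the 9×27 cube at (8, 16) misses the remaining region (no effect); the 20×11.5 cube at (-1, 6) partially overlaps it — only the 34.53 mm² overlap (of its 230.00 mm²) is removed, clipping the outline — boundary = 71.37 mm. So its perimeter = 71.37 mm. Layer 44 (z = 6.6): the cylinder: section is a regular 12-gon, circumradius r=11 (perimeter = 2·12·11.000·sin(180°/12) = 68.33 mm); the cube at (8, 16) is present — its section is the full 9×27 rectangle (perimeter 72.00 mm); the cube at (-1, 6) is present — its section is the full 20×11.5 rectangle (perimeter 63.00 mm); the r=7 cylinder at (9, -4) gives a regular 12-gon of circumradius 7 (constant along its height) (perimeter = 2·12·7.000·sin(180°/12) = 43.48 mm); Taking the first minus the rest: starting from the r=11 cylinder, the 9×27 cube at (8, 16) misses the remaining region (no effect); the 20×11.5 cube at (-1, 6) partially overlaps it — only the 34.53 mm² overlap (of its 230.00 mm²) is removed, clipping the outline; the r=7 cylinder at (9, -4) partially overlaps it — only the 75.42 mm² overlap (of its 147.00 mm²) is removed, clipping the outline — boundary = 75.65 mm. So its perimeter = 75.65 mm. Layer 44 is larger (75.65 vs 71.37 mm).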